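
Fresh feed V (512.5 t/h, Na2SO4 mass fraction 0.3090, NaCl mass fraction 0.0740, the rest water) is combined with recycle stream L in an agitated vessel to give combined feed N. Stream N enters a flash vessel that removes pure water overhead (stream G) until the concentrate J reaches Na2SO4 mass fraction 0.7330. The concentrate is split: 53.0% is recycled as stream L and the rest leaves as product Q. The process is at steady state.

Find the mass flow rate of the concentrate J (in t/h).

Overall Na2SO4 balance (none leaves overhead): Na2SO4 in fresh feed = Na2SO4 in product, i.e. 512.5×0.309 = (1−0.530)·J·0.733.
J = 158.36/(0.733×0.470) = 459.67 t/h.

459.7 t/h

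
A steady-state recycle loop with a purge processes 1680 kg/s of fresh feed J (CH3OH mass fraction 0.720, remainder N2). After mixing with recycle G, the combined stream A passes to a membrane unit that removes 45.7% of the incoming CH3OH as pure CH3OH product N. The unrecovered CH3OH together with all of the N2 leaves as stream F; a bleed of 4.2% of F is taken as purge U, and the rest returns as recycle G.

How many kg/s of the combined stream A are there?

13720 kg/s

N2 enters only via J and leaves only via the purge: 1680×0.280 = 0.042×(N2 in F), and the membrane unit passes all N2, so N2 in A = N2 in F = 11200 kg/s.
CH3OH in A: m_A = 1680×0.720 + (1−0.042)·(1−0.457)·m_A, so m_A = 1209.6/0.4798 = 2521 kg/s.
A = 2521 + 11200 = 13721 kg/s.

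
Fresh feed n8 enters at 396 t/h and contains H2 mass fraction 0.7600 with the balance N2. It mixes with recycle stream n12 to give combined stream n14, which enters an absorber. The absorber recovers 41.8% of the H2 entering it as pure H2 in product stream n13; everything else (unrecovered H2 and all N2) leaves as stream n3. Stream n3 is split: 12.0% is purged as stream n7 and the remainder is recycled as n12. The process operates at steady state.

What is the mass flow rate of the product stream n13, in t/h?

257.9 t/h

H2 in n14: m_A = 396×0.760 + (1−0.120)·(1−0.418)·m_A, so m_A = 300.96/0.4878 = 616.92 t/h.
Product n13 = 0.418×616.92 = 257.87 t/h.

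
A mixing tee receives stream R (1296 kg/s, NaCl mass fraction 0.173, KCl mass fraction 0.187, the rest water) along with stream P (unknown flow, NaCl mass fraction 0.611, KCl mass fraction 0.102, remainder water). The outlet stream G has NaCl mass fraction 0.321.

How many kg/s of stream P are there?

661.4 kg/s

Let P be the unknown flow. Total out = 1296 + P.
NaCl balance: 224.21 + 0.611·P = 0.321·(1296 + P)
(0.611 − 0.321)·P = 0.321×1296 − 224.21 = 191.81
P = 191.81 / 0.290 = 661.41 kg/s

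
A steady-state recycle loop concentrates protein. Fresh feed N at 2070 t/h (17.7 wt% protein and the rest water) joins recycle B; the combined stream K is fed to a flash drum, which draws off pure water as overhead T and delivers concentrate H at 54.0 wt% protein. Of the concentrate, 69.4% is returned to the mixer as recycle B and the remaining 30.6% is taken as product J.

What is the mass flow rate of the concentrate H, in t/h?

2217 t/h

Overall protein balance (none leaves overhead): protein in fresh feed = protein in product, i.e. 2070×0.177 = (1−0.694)·H·0.540.
H = 366.39/(0.540×0.306) = 2217.3 t/h.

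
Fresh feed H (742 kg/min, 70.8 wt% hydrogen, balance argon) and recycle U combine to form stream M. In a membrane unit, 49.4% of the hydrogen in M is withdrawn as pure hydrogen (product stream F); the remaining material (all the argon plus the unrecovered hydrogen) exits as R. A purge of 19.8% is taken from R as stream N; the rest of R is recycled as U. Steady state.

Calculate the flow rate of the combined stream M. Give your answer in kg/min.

1978 kg/min

argon enters only via H and leaves only via the purge: 742×0.292 = 0.198×(argon in R), and the membrane unit passes all argon, so argon in M = argon in R = 1094.3 kg/min.
hydrogen in M: m_A = 742×0.708 + (1−0.198)·(1−0.494)·m_A, so m_A = 525.34/0.5942 = 884.12 kg/min.
M = 884.12 + 1094.3 = 1978.4 kg/min.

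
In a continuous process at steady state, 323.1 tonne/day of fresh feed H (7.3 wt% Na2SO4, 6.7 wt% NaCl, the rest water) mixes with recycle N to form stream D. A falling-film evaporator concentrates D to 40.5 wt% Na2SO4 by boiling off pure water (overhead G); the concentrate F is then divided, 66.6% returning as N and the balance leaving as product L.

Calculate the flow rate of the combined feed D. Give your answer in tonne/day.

439.2 tonne/day

Overall Na2SO4 balance (none leaves overhead): Na2SO4 in fresh feed = Na2SO4 in product, i.e. 323.1×0.073 = (1−0.666)·F·0.405.
F = 23.586/(0.405×0.334) = 174.36 tonne/day.
Recycle N = 0.666×174.36 = 116.13 tonne/day.
Combined feed D = 323.1 + 116.13 = 439.23 tonne/day.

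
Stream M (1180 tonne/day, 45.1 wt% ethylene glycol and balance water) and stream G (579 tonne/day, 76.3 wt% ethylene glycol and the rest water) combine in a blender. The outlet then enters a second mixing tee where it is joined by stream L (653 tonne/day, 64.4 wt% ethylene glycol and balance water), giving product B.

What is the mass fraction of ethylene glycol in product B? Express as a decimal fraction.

0.578

Overall, product flow = 2412 tonne/day.
ethylene glycol in = 1180×0.451 + 579×0.763 + 653×0.644 = 1394.5 tonne/day.
ethylene glycol fraction in B = 0.578.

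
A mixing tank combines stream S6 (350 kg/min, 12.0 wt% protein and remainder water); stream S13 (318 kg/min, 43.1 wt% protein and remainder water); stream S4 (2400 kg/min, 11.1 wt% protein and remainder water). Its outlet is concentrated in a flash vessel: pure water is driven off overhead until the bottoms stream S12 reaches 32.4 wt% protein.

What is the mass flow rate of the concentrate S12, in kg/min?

1375 kg/min

protein entering = 350×0.120 + 318×0.431 + 2400×0.111 = 445.46 kg/min.
All protein reports to S12, so S12 = 445.46/0.324 = 1374.9 kg/min.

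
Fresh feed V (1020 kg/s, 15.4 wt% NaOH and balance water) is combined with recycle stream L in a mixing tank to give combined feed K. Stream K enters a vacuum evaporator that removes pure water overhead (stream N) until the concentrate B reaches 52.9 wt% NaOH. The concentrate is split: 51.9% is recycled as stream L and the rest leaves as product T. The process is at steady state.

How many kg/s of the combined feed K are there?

1340 kg/s

Overall NaOH balance (none leaves overhead): NaOH in fresh feed = NaOH in product, i.e. 1020×0.154 = (1−0.519)·B·0.529.
B = 157.08/(0.529×0.481) = 617.33 kg/s.
Recycle L = 0.519×617.33 = 320.4 kg/s.
Combined feed K = 1020 + 320.4 = 1340.4 kg/s.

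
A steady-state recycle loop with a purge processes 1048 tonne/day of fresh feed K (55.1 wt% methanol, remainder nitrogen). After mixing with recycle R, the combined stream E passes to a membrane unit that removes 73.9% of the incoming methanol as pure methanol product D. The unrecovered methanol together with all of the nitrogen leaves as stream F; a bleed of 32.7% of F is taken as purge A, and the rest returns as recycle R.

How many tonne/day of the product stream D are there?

517.7 tonne/day

methanol in E: m_A = 1048×0.551 + (1−0.327)·(1−0.739)·m_A, so m_A = 577.45/0.8243 = 700.49 tonne/day.
Product D = 0.739×700.49 = 517.66 tonne/day.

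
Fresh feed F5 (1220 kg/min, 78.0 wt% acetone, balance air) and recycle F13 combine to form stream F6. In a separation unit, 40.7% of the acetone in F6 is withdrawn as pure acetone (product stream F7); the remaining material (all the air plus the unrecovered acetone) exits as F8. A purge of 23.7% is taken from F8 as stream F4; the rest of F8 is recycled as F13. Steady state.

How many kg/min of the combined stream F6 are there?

2870 kg/min

air enters only via F5 and leaves only via the purge: 1220×0.220 = 0.237×(air in F8), and the separation unit passes all air, so air in F6 = air in F8 = 1132.5 kg/min.
acetone in F6: m_A = 1220×0.780 + (1−0.237)·(1−0.407)·m_A, so m_A = 951.6/0.5475 = 1738 kg/min.
F6 = 1738 + 1132.5 = 2870.4 kg/min.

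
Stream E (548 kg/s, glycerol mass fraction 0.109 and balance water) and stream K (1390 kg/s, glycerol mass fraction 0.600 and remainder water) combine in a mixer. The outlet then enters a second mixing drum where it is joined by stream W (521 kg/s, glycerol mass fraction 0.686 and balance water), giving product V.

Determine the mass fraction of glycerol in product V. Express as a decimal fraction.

Overall, product flow = 2459 kg/s.
glycerol in = 548×0.109 + 1390×0.600 + 521×0.686 = 1251.1 kg/s.
glycerol fraction in V = 0.509.

0.509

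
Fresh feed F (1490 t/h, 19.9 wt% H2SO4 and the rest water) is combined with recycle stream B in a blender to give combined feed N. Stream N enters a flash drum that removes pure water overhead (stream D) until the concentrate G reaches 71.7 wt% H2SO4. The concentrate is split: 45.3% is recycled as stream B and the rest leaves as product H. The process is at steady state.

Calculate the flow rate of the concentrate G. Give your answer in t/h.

Overall H2SO4 balance (none leaves overhead): H2SO4 in fresh feed = H2SO4 in product, i.e. 1490×0.199 = (1−0.453)·G·0.717.
G = 296.51/(0.717×0.547) = 756.02 t/h.

756 t/h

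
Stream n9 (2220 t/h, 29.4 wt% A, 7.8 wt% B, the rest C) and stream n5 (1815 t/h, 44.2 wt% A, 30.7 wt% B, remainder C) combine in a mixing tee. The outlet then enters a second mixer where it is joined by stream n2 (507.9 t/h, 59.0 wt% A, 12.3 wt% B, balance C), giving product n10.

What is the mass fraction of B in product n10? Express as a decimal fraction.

0.1745

Overall, product flow = 4542.9 t/h.
B in = 2220×0.078 + 1815×0.307 + 507.9×0.123 = 792.84 t/h.
B fraction in n10 = 0.1745.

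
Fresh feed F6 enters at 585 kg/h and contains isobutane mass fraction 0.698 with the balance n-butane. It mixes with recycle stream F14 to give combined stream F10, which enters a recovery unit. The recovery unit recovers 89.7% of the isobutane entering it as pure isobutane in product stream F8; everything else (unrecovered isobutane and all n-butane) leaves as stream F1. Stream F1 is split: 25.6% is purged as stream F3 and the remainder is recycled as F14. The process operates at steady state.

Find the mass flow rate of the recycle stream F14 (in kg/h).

547.3 kg/h

n-butane enters only via F6 and leaves only via the purge: 585×0.302 = 0.256×(n-butane in F1), and the recovery unit passes all n-butane, so n-butane in F10 = n-butane in F1 = 690.12 kg/h.
isobutane in F10: m_A = 585×0.698 + (1−0.256)·(1−0.897)·m_A, so m_A = 408.33/0.9234 = 442.22 kg/h.
F1 = (1−0.897)×442.22 + 690.12 = 735.67 kg/h.
Recycle F14 = (1−0.256)×735.67 = 547.34 kg/h.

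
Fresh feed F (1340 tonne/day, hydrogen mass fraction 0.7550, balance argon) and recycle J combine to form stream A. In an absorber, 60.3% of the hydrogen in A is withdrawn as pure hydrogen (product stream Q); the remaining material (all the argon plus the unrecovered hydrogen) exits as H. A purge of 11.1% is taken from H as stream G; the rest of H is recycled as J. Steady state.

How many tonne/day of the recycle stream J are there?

3181 tonne/day

argon enters only via F and leaves only via the purge: 1340×0.245 = 0.111×(argon in H), and the absorber passes all argon, so argon in A = argon in H = 2957.7 tonne/day.
hydrogen in A: m_A = 1340×0.755 + (1−0.111)·(1−0.603)·m_A, so m_A = 1011.7/0.6471 = 1563.5 tonne/day.
H = (1−0.603)×1563.5 + 2957.7 = 3578.4 tonne/day.
Recycle J = (1−0.111)×3578.4 = 3181.2 tonne/day.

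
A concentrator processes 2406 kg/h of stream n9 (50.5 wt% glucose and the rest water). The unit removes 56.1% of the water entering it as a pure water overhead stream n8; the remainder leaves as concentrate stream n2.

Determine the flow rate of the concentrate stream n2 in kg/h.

1738 kg/h

water entering = 2406×0.495 = 1191 kg/h; overhead removed = 0.561×1191 = 668.13 kg/h.
Concentrate = 2406 − 668.13 = 1737.9 kg/h.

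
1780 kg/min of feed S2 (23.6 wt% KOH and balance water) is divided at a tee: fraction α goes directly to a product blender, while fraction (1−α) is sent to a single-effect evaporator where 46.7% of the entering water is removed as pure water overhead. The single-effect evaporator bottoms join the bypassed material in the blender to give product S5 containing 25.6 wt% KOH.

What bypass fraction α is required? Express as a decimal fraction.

All 1780×0.236 = 420.08 kg/min of KOH reaches S5, so S5 = 420.08/0.256 = 1640.9 kg/min and vapour = 139.06 kg/min.
The evaporator receives (1−α)·1780 of feed at 0.764 water and removes 0.467 of that water:
0.467×0.764×(1−α)×1780 = 139.06
(1−α) = 139.06/635.08 = 0.2190;  α = 0.7810.

0.781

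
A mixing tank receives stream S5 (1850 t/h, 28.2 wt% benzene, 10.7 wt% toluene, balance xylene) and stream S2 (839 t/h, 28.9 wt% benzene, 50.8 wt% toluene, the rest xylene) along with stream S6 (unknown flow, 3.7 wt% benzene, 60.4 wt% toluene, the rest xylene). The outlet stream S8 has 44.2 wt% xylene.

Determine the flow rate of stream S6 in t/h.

1351 t/h

Let S6 be the unknown flow. Total out = 2689 + S6.
xylene balance: 1300.7 + 0.359·S6 = 0.442·(2689 + S6)
(0.359 − 0.442)·S6 = 0.442×2689 − 1300.7 = -112.13
S6 = -112.13 / -0.083 = 1351 t/h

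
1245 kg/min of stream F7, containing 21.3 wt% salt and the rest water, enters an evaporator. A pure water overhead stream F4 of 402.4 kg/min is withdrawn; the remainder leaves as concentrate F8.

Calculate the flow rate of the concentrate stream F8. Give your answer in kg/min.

842.6 kg/min

Concentrate = 1245 − 402.4 = 842.6 kg/min.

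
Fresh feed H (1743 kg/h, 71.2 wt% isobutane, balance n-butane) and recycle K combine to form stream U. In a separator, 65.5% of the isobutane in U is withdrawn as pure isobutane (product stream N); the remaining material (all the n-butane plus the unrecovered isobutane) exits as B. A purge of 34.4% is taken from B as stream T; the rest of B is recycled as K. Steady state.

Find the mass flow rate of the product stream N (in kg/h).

1051 kg/h

isobutane in U: m_A = 1743×0.712 + (1−0.344)·(1−0.655)·m_A, so m_A = 1241/0.7737 = 1604 kg/h.
Product N = 0.655×1604 = 1050.6 kg/h.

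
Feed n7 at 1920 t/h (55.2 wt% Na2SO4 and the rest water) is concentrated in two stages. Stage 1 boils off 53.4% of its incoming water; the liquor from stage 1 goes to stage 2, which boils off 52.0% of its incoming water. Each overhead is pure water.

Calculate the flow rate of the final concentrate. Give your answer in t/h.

water in feed = 1920×0.448 = 860.16 t/h.
After stage 1: water left = (1−0.534)×860.16 = 400.83; stream total = 1460.7 t/h.
After stage 2: water left = (1−0.520)×400.83 = 192.4; final concentrate = 1252.2 t/h.

1252 t/h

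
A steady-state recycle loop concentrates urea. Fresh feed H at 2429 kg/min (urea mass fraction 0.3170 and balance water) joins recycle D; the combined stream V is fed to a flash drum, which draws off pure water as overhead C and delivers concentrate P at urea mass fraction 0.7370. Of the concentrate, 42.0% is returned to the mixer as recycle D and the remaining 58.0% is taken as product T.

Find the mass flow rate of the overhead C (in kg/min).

1384 kg/min

Overall urea balance (none leaves overhead): urea in fresh feed = urea in product, i.e. 2429×0.317 = (1−0.420)·P·0.737.
P = 769.99/(0.737×0.580) = 1801.3 kg/min.
Recycle D = 0.420×1801.3 = 756.56 kg/min.
Combined feed V = 2429 + 756.56 = 3185.6 kg/min.
Overhead C = V − P = 3185.6 − 1801.3 = 1384.2 kg/min.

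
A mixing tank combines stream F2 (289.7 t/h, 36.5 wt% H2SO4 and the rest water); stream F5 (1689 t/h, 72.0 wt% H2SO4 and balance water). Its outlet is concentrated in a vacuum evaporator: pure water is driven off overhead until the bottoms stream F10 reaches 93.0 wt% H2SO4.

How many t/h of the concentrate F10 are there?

1421 t/h

H2SO4 entering = 289.7×0.365 + 1689×0.720 = 1321.8 t/h.
All H2SO4 reports to F10, so F10 = 1321.8/0.930 = 1421.3 t/h.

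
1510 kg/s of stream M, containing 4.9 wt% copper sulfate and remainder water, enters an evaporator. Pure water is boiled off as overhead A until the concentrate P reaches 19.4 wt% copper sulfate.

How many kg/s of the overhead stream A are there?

1129 kg/s

copper sulfate is conserved: 1510×0.049 = 73.99 kg/s all reports to the concentrate.
Concentrate = 73.99/(target fraction) = 381.39 kg/s.
Overhead = 1510 − 381.39 = 1128.6 kg/s.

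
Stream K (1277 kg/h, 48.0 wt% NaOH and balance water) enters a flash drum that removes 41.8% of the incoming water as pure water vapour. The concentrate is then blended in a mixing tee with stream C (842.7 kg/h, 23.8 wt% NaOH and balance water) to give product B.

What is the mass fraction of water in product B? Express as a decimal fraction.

Vapour removed = 0.418×0.520×1277 = 277.57 kg/h; concentrate = 999.43 kg/h.
water reaching the mixer = 386.47 (from concentrate) + 842.7×0.762 = 1028.6 kg/h.
Product flow = 999.43 + 842.7 = 1842.1 kg/h; water fraction = 0.5584.

0.5584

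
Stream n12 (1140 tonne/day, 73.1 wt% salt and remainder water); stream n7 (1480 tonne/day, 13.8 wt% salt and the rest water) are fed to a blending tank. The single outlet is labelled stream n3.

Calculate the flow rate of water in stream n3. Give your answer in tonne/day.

1582 tonne/day

water out = water in = 1140×0.269 + 1480×0.862 = 1582.4 tonne/day.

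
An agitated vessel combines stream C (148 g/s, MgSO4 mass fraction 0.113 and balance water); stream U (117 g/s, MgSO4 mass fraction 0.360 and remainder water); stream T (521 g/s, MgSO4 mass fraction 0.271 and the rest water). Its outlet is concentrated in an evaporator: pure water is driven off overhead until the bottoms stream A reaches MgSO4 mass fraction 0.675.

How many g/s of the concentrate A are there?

MgSO4 entering = 148×0.113 + 117×0.360 + 521×0.271 = 200.03 g/s.
All MgSO4 reports to A, so A = 200.03/0.675 = 296.35 g/s.

296.3 g/s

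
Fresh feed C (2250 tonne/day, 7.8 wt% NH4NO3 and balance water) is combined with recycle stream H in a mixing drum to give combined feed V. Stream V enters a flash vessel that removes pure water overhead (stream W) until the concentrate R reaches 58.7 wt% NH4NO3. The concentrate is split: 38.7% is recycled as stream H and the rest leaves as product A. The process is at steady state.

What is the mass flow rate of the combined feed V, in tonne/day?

2439 tonne/day

Overall NH4NO3 balance (none leaves overhead): NH4NO3 in fresh feed = NH4NO3 in product, i.e. 2250×0.078 = (1−0.387)·R·0.587.
R = 175.5/(0.587×0.613) = 487.73 tonne/day.
Recycle H = 0.387×487.73 = 188.75 tonne/day.
Combined feed V = 2250 + 188.75 = 2438.8 tonne/day.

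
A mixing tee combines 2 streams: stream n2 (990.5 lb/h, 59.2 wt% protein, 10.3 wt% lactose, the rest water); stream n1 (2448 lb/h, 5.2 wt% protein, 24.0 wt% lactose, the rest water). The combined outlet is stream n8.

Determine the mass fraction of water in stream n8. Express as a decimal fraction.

Total flow out = 990.5 + 2448 = 3438.5 lb/h.
water in = 990.5×0.305 + 2448×0.708 = 2035.3 lb/h.
water mass fraction in n8 = 2035.3/3438.5 = 0.592.

0.592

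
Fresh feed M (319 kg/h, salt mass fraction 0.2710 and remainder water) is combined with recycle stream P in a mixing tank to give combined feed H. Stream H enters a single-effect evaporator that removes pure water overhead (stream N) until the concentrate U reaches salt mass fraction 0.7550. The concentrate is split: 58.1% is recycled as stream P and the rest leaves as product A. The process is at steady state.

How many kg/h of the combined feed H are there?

Overall salt balance (none leaves overhead): salt in fresh feed = salt in product, i.e. 319×0.271 = (1−0.581)·U·0.755.
U = 86.449/(0.755×0.419) = 273.27 kg/h.
Recycle P = 0.581×273.27 = 158.77 kg/h.
Combined feed H = 319 + 158.77 = 477.77 kg/h.

477.8 kg/h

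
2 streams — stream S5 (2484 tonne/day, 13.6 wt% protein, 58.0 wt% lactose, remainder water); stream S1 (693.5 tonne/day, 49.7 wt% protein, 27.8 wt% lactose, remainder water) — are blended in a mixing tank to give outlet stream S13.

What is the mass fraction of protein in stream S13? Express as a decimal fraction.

0.215

Total flow out = 2484 + 693.5 = 3177.5 tonne/day.
protein in = 2484×0.136 + 693.5×0.497 = 682.49 tonne/day.
protein mass fraction in S13 = 682.49/3177.5 = 0.215.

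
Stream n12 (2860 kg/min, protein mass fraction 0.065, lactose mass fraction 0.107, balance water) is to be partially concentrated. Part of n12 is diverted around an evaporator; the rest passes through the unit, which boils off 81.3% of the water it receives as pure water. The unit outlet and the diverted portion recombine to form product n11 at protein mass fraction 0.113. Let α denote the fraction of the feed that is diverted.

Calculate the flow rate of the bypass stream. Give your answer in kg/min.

All 2860×0.065 = 185.9 kg/min of protein reaches n11, so n11 = 185.9/0.113 = 1645.1 kg/min and vapour = 1214.9 kg/min.
The evaporator receives (1−α)·2860 of feed at 0.828 water and removes 0.813 of that water:
0.813×0.828×(1−α)×2860 = 1214.9
(1−α) = 1214.9/1925.2 = 0.6310;  α = 0.3690.
Bypass flow = 0.3690×2860 = 1055.3 kg/min.

1055 kg/min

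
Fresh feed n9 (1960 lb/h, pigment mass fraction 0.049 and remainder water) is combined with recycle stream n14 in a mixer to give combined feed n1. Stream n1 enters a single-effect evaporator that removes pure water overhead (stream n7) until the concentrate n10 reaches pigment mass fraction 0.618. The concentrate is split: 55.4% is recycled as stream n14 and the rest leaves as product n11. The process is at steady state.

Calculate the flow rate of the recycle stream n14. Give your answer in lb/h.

Overall pigment balance (none leaves overhead): pigment in fresh feed = pigment in product, i.e. 1960×0.049 = (1−0.554)·n10·0.618.
n10 = 96.04/(0.618×0.446) = 348.44 lb/h.
Recycle n14 = 0.554×348.44 = 193.04 lb/h.

193 lb/h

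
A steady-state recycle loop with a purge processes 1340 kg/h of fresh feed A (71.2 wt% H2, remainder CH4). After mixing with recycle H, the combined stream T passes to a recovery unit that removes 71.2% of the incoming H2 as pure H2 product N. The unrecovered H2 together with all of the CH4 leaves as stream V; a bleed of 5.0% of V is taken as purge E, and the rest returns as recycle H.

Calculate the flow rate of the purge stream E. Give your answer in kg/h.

404.8 kg/h

CH4 enters only via A and leaves only via the purge: 1340×0.288 = 0.050×(CH4 in V), and the recovery unit passes all CH4, so CH4 in T = CH4 in V = 7718.4 kg/h.
H2 in T: m_A = 1340×0.712 + (1−0.050)·(1−0.712)·m_A, so m_A = 954.08/0.7264 = 1313.4 kg/h.
V = (1−0.712)×1313.4 + 7718.4 = 8096.7 kg/h.
Purge E = 0.050×8096.7 = 404.83 kg/h.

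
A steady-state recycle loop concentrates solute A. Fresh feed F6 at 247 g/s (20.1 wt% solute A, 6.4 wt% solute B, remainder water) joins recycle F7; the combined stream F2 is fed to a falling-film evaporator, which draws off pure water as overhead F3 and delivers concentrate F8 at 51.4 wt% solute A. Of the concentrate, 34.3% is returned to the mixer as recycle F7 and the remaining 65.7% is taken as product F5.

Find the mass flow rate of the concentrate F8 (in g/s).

Overall solute A balance (none leaves overhead): solute A in fresh feed = solute A in product, i.e. 247×0.201 = (1−0.343)·F8·0.514.
F8 = 49.647/(0.514×0.657) = 147.02 g/s.

147 g/s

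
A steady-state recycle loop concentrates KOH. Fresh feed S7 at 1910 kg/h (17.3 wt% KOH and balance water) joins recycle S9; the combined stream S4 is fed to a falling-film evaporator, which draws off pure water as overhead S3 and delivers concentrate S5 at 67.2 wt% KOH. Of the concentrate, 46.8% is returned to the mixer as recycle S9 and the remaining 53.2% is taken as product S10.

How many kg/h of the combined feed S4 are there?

Overall KOH balance (none leaves overhead): KOH in fresh feed = KOH in product, i.e. 1910×0.173 = (1−0.468)·S5·0.672.
S5 = 330.43/(0.672×0.532) = 924.27 kg/h.
Recycle S9 = 0.468×924.27 = 432.56 kg/h.
Combined feed S4 = 1910 + 432.56 = 2342.6 kg/h.

2343 kg/h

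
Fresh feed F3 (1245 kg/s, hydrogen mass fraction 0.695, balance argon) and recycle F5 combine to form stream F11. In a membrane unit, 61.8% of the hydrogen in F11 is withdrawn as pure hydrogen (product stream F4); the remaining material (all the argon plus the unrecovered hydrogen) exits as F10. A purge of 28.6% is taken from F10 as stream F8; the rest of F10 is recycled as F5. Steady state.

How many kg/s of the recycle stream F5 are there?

1272 kg/s

argon enters only via F3 and leaves only via the purge: 1245×0.305 = 0.286×(argon in F10), and the membrane unit passes all argon, so argon in F11 = argon in F10 = 1327.7 kg/s.
hydrogen in F11: m_A = 1245×0.695 + (1−0.286)·(1−0.618)·m_A, so m_A = 865.27/0.7273 = 1189.8 kg/s.
F10 = (1−0.618)×1189.8 + 1327.7 = 1782.2 kg/s.
Recycle F5 = (1−0.286)×1782.2 = 1272.5 kg/s.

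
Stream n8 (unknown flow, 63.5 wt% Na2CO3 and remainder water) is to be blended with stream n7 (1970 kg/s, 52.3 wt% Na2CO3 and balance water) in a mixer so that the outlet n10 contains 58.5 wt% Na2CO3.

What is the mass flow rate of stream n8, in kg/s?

2443 kg/s

Let n8 be the unknown flow. Total out = 1970 + n8.
Na2CO3 balance: 1030.3 + 0.635·n8 = 0.585·(1970 + n8)
(0.635 − 0.585)·n8 = 0.585×1970 − 1030.3 = 122.14
n8 = 122.14 / 0.050 = 2442.8 kg/s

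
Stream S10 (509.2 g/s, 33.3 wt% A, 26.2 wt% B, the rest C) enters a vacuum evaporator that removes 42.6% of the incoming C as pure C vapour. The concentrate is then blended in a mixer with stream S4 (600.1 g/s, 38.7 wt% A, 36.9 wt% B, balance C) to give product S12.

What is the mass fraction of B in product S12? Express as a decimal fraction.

Vapour removed = 0.426×0.405×509.2 = 87.852 g/s; concentrate = 421.35 g/s.
B reaching the mixer = 133.41 (from concentrate) + 600.1×0.369 = 354.85 g/s.
Product flow = 421.35 + 600.1 = 1021.4 g/s; B fraction = 0.347.

0.347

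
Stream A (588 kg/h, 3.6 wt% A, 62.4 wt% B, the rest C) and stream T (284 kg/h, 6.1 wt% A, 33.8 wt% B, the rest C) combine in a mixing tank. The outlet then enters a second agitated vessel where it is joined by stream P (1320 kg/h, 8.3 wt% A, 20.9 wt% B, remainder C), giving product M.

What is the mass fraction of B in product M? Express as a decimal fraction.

0.337

Overall, product flow = 2192 kg/h.
B in = 588×0.624 + 284×0.338 + 1320×0.209 = 738.78 kg/h.
B fraction in M = 0.337.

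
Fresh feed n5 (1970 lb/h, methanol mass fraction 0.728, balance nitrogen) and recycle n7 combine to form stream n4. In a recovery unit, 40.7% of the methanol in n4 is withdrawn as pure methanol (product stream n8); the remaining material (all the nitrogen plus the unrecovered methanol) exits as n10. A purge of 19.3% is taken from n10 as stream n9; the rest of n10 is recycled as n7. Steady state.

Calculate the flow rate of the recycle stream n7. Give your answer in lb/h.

nitrogen enters only via n5 and leaves only via the purge: 1970×0.272 = 0.193×(nitrogen in n10), and the recovery unit passes all nitrogen, so nitrogen in n4 = nitrogen in n10 = 2776.4 lb/h.
methanol in n4: m_A = 1970×0.728 + (1−0.193)·(1−0.407)·m_A, so m_A = 1434.2/0.5214 = 2750.3 lb/h.
n10 = (1−0.407)×2750.3 + 2776.4 = 4407.3 lb/h.
Recycle n7 = (1−0.193)×4407.3 = 3556.7 lb/h.

3557 lb/h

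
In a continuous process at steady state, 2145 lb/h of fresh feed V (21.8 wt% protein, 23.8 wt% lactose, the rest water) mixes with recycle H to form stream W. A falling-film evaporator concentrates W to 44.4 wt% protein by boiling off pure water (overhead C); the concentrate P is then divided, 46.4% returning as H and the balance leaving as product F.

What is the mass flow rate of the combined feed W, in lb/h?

Overall protein balance (none leaves overhead): protein in fresh feed = protein in product, i.e. 2145×0.218 = (1−0.464)·P·0.444.
P = 467.61/(0.444×0.536) = 1964.9 lb/h.
Recycle H = 0.464×1964.9 = 911.7 lb/h.
Combined feed W = 2145 + 911.7 = 3056.7 lb/h.

3057 lb/h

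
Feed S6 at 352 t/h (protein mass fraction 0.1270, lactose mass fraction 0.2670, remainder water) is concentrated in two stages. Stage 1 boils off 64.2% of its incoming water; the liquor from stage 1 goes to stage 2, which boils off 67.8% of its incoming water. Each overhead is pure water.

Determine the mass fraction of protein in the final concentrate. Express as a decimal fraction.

water in feed = 352×0.606 = 213.31 t/h.
After stage 1: water left = (1−0.642)×213.31 = 76.366; stream total = 215.05 t/h.
After stage 2: water left = (1−0.678)×76.366 = 24.59; final concentrate = 163.28 t/h.
protein fraction = 44.704/163.28 = 0.2738.

0.2738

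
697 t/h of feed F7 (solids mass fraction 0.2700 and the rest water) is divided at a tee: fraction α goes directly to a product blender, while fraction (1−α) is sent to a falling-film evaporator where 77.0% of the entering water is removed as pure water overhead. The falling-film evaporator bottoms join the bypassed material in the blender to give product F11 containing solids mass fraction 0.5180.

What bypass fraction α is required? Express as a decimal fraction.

0.148

All 697×0.270 = 188.19 t/h of solids reaches F11, so F11 = 188.19/0.518 = 363.3 t/h and vapour = 333.7 t/h.
The evaporator receives (1−α)·697 of feed at 0.730 water and removes 0.770 of that water:
0.770×0.730×(1−α)×697 = 333.7
(1−α) = 333.7/391.78 = 0.8517;  α = 0.1483.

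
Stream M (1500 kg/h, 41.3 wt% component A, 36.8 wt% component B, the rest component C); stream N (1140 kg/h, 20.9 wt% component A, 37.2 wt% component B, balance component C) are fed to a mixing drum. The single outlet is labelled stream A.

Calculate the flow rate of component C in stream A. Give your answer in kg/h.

component C out = component C in = 1500×0.219 + 1140×0.419 = 806.16 kg/h.

806.2 kg/h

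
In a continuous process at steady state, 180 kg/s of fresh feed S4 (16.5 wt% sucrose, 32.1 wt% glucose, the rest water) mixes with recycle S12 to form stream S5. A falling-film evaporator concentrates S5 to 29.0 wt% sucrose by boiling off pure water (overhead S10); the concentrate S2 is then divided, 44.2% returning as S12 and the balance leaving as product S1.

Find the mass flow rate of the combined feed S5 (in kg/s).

261.1 kg/s

Overall sucrose balance (none leaves overhead): sucrose in fresh feed = sucrose in product, i.e. 180×0.165 = (1−0.442)·S2·0.290.
S2 = 29.7/(0.290×0.558) = 183.54 kg/s.
Recycle S12 = 0.442×183.54 = 81.123 kg/s.
Combined feed S5 = 180 + 81.123 = 261.12 kg/s.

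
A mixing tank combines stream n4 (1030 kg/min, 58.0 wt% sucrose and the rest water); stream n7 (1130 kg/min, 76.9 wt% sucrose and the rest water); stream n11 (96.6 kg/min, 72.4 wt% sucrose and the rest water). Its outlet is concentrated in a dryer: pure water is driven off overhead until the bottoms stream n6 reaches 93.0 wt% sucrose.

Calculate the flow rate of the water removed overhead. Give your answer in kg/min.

sucrose entering = 1030×0.580 + 1130×0.769 + 96.6×0.724 = 1536.3 kg/min.
All sucrose reports to n6, so n6 = 1536.3/0.930 = 1651.9 kg/min.
Total feed = 2256.6 kg/min; overhead = 2256.6 − 1651.9 = 604.66 kg/min.

604.7 kg/min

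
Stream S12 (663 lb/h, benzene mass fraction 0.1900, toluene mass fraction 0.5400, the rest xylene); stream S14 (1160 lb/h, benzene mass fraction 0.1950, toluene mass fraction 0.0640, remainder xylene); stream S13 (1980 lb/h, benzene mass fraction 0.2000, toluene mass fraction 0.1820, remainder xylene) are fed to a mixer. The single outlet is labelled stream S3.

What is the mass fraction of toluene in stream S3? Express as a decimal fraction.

Total flow out = 663 + 1160 + 1980 = 3803 lb/h.
toluene in = 663×0.540 + 1160×0.064 + 1980×0.182 = 792.62 lb/h.
toluene mass fraction in S3 = 792.62/3803 = 0.2084.

0.2084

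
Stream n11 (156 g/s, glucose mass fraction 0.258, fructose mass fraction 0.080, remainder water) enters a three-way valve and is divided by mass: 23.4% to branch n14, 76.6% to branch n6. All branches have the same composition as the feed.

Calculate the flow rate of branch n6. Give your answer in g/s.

Branch n6 flow = 0.766×156 = 119.5 g/s.

119.5 g/s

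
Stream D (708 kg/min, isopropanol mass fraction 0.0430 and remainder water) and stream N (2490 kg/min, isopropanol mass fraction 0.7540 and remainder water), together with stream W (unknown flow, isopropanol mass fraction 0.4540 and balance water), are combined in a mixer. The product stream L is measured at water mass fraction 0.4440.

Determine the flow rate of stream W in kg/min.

1273 kg/min

Let W be the unknown flow. Total out = 3198 + W.
water balance: 1290.1 + 0.546·W = 0.444·(3198 + W)
(0.546 − 0.444)·W = 0.444×3198 − 1290.1 = 129.82
W = 129.82 / 0.102 = 1272.7 kg/min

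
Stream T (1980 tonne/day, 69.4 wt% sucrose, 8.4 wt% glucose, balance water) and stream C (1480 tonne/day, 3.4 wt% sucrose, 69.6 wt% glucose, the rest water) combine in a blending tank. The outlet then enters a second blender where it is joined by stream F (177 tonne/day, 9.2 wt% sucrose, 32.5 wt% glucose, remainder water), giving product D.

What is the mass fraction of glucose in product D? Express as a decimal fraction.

0.345

Overall, product flow = 3637 tonne/day.
glucose in = 1980×0.084 + 1480×0.696 + 177×0.325 = 1253.9 tonne/day.
glucose fraction in D = 0.345.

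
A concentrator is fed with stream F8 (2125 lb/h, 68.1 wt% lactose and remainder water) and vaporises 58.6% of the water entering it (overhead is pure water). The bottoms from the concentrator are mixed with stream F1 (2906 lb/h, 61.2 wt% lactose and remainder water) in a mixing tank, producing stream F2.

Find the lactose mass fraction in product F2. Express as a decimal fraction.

Vapour removed = 0.586×0.319×2125 = 397.23 lb/h; concentrate = 1727.8 lb/h.
lactose reaching the mixer = 1447.1 (from concentrate) + 2906×0.612 = 3225.6 lb/h.
Product flow = 1727.8 + 2906 = 4633.8 lb/h; lactose fraction = 0.696.

0.696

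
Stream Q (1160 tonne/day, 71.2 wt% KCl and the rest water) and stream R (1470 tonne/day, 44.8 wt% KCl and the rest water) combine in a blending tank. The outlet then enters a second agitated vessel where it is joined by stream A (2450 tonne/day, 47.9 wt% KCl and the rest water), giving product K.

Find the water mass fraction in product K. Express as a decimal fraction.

Overall, product flow = 5080 tonne/day.
water in = 1160×0.288 + 1470×0.552 + 2450×0.521 = 2422 tonne/day.
water fraction in K = 0.4768.

0.4768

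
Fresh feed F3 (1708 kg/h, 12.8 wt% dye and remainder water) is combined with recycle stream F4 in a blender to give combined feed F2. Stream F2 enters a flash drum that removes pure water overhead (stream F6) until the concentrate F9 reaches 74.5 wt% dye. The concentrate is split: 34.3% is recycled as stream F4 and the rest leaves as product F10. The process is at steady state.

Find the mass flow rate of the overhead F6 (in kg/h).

1415 kg/h

Overall dye balance (none leaves overhead): dye in fresh feed = dye in product, i.e. 1708×0.128 = (1−0.343)·F9·0.745.
F9 = 218.62/(0.745×0.657) = 446.66 kg/h.
Recycle F4 = 0.343×446.66 = 153.2 kg/h.
Combined feed F2 = 1708 + 153.2 = 1861.2 kg/h.
Overhead F6 = F2 − F9 = 1861.2 − 446.66 = 1414.5 kg/h.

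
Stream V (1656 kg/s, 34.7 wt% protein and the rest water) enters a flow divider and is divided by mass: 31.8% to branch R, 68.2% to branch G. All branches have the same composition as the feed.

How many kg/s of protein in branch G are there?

Branch G total = 0.682×1656 = 1129.4 kg/s.
protein in G = 0.347×1129.4 = 391.9 kg/s.

391.9 kg/s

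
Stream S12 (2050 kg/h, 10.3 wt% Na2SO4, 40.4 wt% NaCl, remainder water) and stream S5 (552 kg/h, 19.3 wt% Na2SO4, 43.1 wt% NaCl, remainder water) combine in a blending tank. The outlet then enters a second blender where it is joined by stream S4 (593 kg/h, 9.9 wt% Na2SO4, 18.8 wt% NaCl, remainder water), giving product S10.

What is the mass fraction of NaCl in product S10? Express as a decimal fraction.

0.369

Overall, product flow = 3195 kg/h.
NaCl in = 2050×0.404 + 552×0.431 + 593×0.188 = 1177.6 kg/h.
NaCl fraction in S10 = 0.369.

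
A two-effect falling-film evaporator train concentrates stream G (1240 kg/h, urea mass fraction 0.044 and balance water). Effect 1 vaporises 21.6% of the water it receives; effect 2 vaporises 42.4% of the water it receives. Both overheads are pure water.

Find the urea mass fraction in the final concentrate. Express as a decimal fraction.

0.092

water in feed = 1240×0.956 = 1185.4 kg/h.
After stage 1: water left = (1−0.216)×1185.4 = 929.38; stream total = 983.94 kg/h.
After stage 2: water left = (1−0.424)×929.38 = 535.33; final concentrate = 589.89 kg/h.
urea fraction = 54.56/589.89 = 0.092.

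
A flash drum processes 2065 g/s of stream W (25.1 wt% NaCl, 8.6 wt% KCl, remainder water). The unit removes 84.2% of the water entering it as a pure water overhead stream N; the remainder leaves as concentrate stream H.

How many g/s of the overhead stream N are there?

1153 g/s

water entering = 2065×0.663 = 1369.1 g/s; overhead removed = 0.842×1369.1 = 1152.8 g/s.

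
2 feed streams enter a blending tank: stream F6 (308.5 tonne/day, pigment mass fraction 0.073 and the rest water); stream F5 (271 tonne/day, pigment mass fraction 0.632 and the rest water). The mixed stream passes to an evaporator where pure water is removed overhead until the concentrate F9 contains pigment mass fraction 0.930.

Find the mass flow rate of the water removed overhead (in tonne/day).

pigment entering = 308.5×0.073 + 271×0.632 = 193.79 tonne/day.
All pigment reports to F9, so F9 = 193.79/0.930 = 208.38 tonne/day.
Total feed = 579.5 tonne/day; overhead = 579.5 − 208.38 = 371.12 tonne/day.

371.1 tonne/day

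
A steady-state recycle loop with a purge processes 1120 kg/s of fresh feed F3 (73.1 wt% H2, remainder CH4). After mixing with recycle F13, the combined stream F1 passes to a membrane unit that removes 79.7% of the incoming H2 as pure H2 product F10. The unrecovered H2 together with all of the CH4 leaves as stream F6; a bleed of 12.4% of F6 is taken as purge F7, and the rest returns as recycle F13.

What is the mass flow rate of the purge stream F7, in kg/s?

326.3 kg/s

CH4 enters only via F3 and leaves only via the purge: 1120×0.269 = 0.124×(CH4 in F6), and the membrane unit passes all CH4, so CH4 in F1 = CH4 in F6 = 2429.7 kg/s.
H2 in F1: m_A = 1120×0.731 + (1−0.124)·(1−0.797)·m_A, so m_A = 818.72/0.8222 = 995.8 kg/s.
F6 = (1−0.797)×995.8 + 2429.7 = 2631.8 kg/s.
Purge F7 = 0.124×2631.8 = 326.35 kg/s.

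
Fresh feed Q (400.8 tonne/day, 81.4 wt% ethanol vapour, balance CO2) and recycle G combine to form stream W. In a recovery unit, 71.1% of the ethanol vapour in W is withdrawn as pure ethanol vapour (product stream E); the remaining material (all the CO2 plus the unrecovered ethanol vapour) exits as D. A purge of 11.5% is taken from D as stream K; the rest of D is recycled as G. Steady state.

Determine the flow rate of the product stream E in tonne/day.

311.7 tonne/day

ethanol vapour in W: m_A = 400.8×0.814 + (1−0.115)·(1−0.711)·m_A, so m_A = 326.25/0.7442 = 438.37 tonne/day.
Product E = 0.711×438.37 = 311.68 tonne/day.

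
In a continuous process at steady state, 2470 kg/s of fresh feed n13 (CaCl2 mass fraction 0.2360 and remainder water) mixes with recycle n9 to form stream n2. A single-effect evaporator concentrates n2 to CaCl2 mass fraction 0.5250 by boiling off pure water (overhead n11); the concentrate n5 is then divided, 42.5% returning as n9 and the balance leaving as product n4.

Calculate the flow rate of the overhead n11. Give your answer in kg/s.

Overall CaCl2 balance (none leaves overhead): CaCl2 in fresh feed = CaCl2 in product, i.e. 2470×0.236 = (1−0.425)·n5·0.525.
n5 = 582.92/(0.525×0.575) = 1931 kg/s.
Recycle n9 = 0.425×1931 = 820.67 kg/s.
Combined feed n2 = 2470 + 820.67 = 3290.7 kg/s.
Overhead n11 = n2 − n5 = 3290.7 − 1931 = 1359.7 kg/s.

1360 kg/s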